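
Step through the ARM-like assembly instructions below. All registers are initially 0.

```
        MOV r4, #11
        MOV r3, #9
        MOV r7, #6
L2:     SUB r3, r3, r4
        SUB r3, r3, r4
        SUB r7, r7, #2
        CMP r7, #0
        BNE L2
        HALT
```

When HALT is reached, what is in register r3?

after MOV r4, #11: r4=11
after MOV r3, #9: r3=9
after MOV r7, #6: r7=6
after SUB r3, r3, r4: r3=9-11=-2
after SUB r3, r3, r4: r3=(-2)-11=-13
after SUB r7, r7, #2: r7=6-2=4
CMP r7, #0  (cmp 4,0)
BNE L2: taken
after SUB r3, r3, r4: r3=(-13)-11=-24
after SUB r3, r3, r4: r3=(-24)-11=-35
after SUB r7, r7, #2: r7=4-2=2
CMP r7, #0  (cmp 2,0)
BNE L2: taken
after SUB r3, r3, r4: r3=(-35)-11=-46
after SUB r3, r3, r4: r3=(-46)-11=-57
after SUB r7, r7, #2: r7=2-2=0
CMP r7, #0  (cmp 0,0)
BNE L2: not taken
halt.

-57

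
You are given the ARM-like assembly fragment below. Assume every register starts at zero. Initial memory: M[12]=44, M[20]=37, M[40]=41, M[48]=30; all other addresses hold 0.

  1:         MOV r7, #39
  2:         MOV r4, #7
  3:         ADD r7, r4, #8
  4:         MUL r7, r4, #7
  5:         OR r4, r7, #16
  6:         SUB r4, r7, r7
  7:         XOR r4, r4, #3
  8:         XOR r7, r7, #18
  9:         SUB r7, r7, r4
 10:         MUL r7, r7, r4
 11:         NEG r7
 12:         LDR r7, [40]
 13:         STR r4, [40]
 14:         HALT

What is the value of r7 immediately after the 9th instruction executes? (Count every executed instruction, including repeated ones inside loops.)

r7=39
r4=7
r7=7+8=15
r7=7*7=49
r4=49|16=49
r4=49-49=0
r4=0^3=3
r7=49^18=35
r7=35-3=32
After step 9: r7 = 32.

32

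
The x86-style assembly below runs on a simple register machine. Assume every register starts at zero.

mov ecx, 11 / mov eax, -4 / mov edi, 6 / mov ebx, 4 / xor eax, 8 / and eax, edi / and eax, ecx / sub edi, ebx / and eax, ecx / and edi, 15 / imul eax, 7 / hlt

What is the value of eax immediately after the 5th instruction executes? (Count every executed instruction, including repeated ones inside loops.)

-12

after mov ecx, 11: ecx=11
after mov eax, -4: eax=-4
after mov edi, 6: edi=6
after mov ebx, 4: ebx=4
after xor eax, 8: eax=(-4)^8=-12
After step 5: eax = -12.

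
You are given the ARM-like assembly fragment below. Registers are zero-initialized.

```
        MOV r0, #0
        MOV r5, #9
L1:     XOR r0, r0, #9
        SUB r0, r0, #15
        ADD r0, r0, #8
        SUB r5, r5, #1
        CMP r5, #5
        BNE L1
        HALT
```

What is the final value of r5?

after MOV r0, #0: r0=0
after MOV r5, #9: r5=9
after XOR r0, r0, #9: r0=0^9=9
after SUB r0, r0, #15: r0=9-15=-6
after ADD r0, r0, #8: r0=(-6)+8=2
after SUB r5, r5, #1: r5=9-1=8
CMP r5, #5  (cmp 8,5)
BNE L1: taken
after XOR r0, r0, #9: r0=2^9=11
after SUB r0, r0, #15: r0=11-15=-4
after ADD r0, r0, #8: r0=(-4)+8=4
after SUB r5, r5, #1: r5=8-1=7
CMP r5, #5  (cmp 7,5)
BNE L1: taken
after XOR r0, r0, #9: r0=4^9=13
after SUB r0, r0, #15: r0=13-15=-2
after ADD r0, r0, #8: r0=(-2)+8=6
after SUB r5, r5, #1: r5=7-1=6
CMP r5, #5  (cmp 6,5)
BNE L1: taken
after XOR r0, r0, #9: r0=6^9=15
after SUB r0, r0, #15: r0=15-15=0
after ADD r0, r0, #8: r0=0+8=8
after SUB r5, r5, #1: r5=6-1=5
CMP r5, #5  (cmp 5,5)
BNE L1: not taken
halt.

5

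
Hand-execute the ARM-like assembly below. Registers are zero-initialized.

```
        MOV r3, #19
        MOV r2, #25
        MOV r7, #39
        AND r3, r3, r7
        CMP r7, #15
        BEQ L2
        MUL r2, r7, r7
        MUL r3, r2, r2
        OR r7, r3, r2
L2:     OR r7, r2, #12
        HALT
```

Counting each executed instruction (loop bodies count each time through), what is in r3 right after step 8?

after MOV r3, #19: r3=19
after MOV r2, #25: r2=25
after MOV r7, #39: r7=39
after AND r3, r3, r7: r3=19&39=3
CMP r7, #15  (cmp 39,15)
BEQ L2: not taken
after MUL r2, r7, r7: r2=39*39=1521
after MUL r3, r2, r2: r3=1521*1521=2313441
After step 8: r3 = 2313441.

2313441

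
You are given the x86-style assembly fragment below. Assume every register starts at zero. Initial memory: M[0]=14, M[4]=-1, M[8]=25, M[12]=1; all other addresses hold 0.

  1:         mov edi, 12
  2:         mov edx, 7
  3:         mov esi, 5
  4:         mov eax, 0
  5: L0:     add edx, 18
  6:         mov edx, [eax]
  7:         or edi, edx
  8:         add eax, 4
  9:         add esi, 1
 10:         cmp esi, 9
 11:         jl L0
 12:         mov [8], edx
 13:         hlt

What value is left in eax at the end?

16

edi=12
edx=7
esi=5
eax=0
edx=7+18=25
edx=M[0]=14
edi=12|14=14
eax=0+4=4
esi=5+1=6
cmp esi, 9  (cmp 6,9)
jl L0: taken
edx=14+18=32
edx=M[4]=-1
edi=14|(-1)=-1
eax=4+4=8
esi=6+1=7
cmp esi, 9  (cmp 7,9)
jl L0: taken
edx=(-1)+18=17
edx=M[8]=25
edi=(-1)|25=-1
eax=8+4=12
esi=7+1=8
cmp esi, 9  (cmp 8,9)
jl L0: taken
edx=25+18=43
edx=M[12]=1
edi=(-1)|1=-1
eax=12+4=16
esi=8+1=9
cmp esi, 9  (cmp 9,9)
jl L0: not taken
mov [8], edx → M[8]=1
halt.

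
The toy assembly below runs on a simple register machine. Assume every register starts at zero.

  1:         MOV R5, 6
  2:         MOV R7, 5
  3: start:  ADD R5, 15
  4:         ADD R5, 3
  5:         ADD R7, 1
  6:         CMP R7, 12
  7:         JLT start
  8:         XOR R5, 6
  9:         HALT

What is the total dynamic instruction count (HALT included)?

R5=6
R7=5
R5=6+15=21
R5=21+3=24
R7=5+1=6
CMP R7, 12  (cmp 6,12)
JLT start: taken
R5=24+15=39
R5=39+3=42
R7=6+1=7
CMP R7, 12  (cmp 7,12)
JLT start: taken
R5=42+15=57
R5=57+3=60
R7=7+1=8
CMP R7, 12  (cmp 8,12)
JLT start: taken
R5=60+15=75
R5=75+3=78
R7=8+1=9
CMP R7, 12  (cmp 9,12)
JLT start: taken
R5=78+15=93
R5=93+3=96
R7=9+1=10
CMP R7, 12  (cmp 10,12)
JLT start: taken
R5=96+15=111
R5=111+3=114
R7=10+1=11
CMP R7, 12  (cmp 11,12)
JLT start: taken
R5=114+15=129
R5=129+3=132
R7=11+1=12
CMP R7, 12  (cmp 12,12)
JLT start: not taken
R5=132^6=130
halt.
Total executed instructions: 39.

39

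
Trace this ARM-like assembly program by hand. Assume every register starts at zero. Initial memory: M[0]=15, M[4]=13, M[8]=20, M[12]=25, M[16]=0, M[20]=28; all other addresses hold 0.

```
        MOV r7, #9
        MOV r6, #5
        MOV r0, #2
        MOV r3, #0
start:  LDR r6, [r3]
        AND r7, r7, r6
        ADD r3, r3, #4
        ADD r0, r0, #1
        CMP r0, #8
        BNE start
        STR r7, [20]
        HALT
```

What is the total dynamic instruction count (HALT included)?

42

MOV r7, #9 → r7=9
MOV r6, #5 → r6=5
MOV r0, #2 → r0=2
MOV r3, #0 → r3=0
LDR r6, [r3] → r6=M[0]=15
AND r7, r7, r6 → r7=9&15=9
ADD r3, r3, #4 → r3=0+4=4
ADD r0, r0, #1 → r0=2+1=3
CMP r0, #8  (cmp 3,8)
BNE start: taken
LDR r6, [r3] → r6=M[4]=13
AND r7, r7, r6 → r7=9&13=9
ADD r3, r3, #4 → r3=4+4=8
ADD r0, r0, #1 → r0=3+1=4
CMP r0, #8  (cmp 4,8)
BNE start: taken
LDR r6, [r3] → r6=M[8]=20
AND r7, r7, r6 → r7=9&20=0
ADD r3, r3, #4 → r3=8+4=12
ADD r0, r0, #1 → r0=4+1=5
CMP r0, #8  (cmp 5,8)
BNE start: taken
LDR r6, [r3] → r6=M[12]=25
AND r7, r7, r6 → r7=0&25=0
ADD r3, r3, #4 → r3=12+4=16
ADD r0, r0, #1 → r0=5+1=6
CMP r0, #8  (cmp 6,8)
BNE start: taken
LDR r6, [r3] → r6=M[16]=0
AND r7, r7, r6 → r7=0&0=0
ADD r3, r3, #4 → r3=16+4=20
ADD r0, r0, #1 → r0=6+1=7
CMP r0, #8  (cmp 7,8)
BNE start: taken
LDR r6, [r3] → r6=M[20]=28
AND r7, r7, r6 → r7=0&28=0
ADD r3, r3, #4 → r3=20+4=24
ADD r0, r0, #1 → r0=7+1=8
CMP r0, #8  (cmp 8,8)
BNE start: not taken
STR r7, [20] → M[20]=0
halt.
Total executed instructions: 42.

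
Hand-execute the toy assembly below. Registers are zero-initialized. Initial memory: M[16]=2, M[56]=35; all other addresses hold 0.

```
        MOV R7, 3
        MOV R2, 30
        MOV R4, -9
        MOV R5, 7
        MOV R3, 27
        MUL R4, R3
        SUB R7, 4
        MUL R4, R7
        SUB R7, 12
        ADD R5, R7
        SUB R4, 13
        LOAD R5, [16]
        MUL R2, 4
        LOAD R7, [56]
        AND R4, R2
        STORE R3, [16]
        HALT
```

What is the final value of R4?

96

MOV R7, 3 → R7=3
MOV R2, 30 → R2=30
MOV R4, -9 → R4=-9
MOV R5, 7 → R5=7
MOV R3, 27 → R3=27
MUL R4, R3 → R4=(-9)*27=-243
SUB R7, 4 → R7=3-4=-1
MUL R4, R7 → R4=(-243)*(-1)=243
SUB R7, 12 → R7=(-1)-12=-13
ADD R5, R7 → R5=7+(-13)=-6
SUB R4, 13 → R4=243-13=230
LOAD R5, [16] → R5=M[16]=2
MUL R2, 4 → R2=30*4=120
LOAD R7, [56] → R7=M[56]=35
AND R4, R2 → R4=230&120=96
STORE R3, [16] → M[16]=27
halt.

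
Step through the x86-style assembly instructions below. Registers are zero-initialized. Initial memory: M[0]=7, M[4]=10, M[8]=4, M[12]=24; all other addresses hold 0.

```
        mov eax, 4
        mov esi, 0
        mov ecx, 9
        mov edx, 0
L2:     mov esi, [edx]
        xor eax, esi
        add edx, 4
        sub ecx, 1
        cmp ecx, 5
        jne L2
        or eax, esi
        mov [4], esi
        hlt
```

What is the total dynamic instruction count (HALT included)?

mov eax, 4 → eax=4
mov esi, 0 → esi=0
mov ecx, 9 → ecx=9
mov edx, 0 → edx=0
mov esi, [edx] → esi=M[0]=7
xor eax, esi → eax=4^7=3
add edx, 4 → edx=0+4=4
sub ecx, 1 → ecx=9-1=8
cmp ecx, 5  (cmp 8,5)
jne L2: taken
mov esi, [edx] → esi=M[4]=10
xor eax, esi → eax=3^10=9
add edx, 4 → edx=4+4=8
sub ecx, 1 → ecx=8-1=7
cmp ecx, 5  (cmp 7,5)
jne L2: taken
mov esi, [edx] → esi=M[8]=4
xor eax, esi → eax=9^4=13
add edx, 4 → edx=8+4=12
sub ecx, 1 → ecx=7-1=6
cmp ecx, 5  (cmp 6,5)
jne L2: taken
mov esi, [edx] → esi=M[12]=24
xor eax, esi → eax=13^24=21
add edx, 4 → edx=12+4=16
sub ecx, 1 → ecx=6-1=5
cmp ecx, 5  (cmp 5,5)
jne L2: not taken
or eax, esi → eax=21|24=29
mov [4], esi → M[4]=24
halt.
Total executed instructions: 31.

31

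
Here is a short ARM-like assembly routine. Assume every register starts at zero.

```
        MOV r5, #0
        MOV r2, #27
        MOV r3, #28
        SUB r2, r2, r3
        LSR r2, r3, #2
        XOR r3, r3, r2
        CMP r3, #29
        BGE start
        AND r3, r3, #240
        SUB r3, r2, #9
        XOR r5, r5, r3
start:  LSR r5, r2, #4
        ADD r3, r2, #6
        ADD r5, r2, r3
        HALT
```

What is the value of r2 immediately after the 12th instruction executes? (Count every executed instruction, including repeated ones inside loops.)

7

r5=0
r2=27
r3=28
r2=27-28=-1
r2=28>>2=7
r3=28^7=27
CMP r3, #29  (cmp 27,29)
BGE start: not taken
r3=27&240=16
r3=7-9=-2
r5=0^(-2)=-2
r5=7>>4=0
After step 12: r2 = 7.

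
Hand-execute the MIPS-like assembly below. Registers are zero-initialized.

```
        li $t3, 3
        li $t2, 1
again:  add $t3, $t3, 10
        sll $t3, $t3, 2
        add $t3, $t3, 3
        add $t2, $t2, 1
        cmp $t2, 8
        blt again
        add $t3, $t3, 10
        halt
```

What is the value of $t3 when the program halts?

$t3=3
$t2=1
$t3=3+10=13
$t3=13<<2=52
$t3=52+3=55
$t2=1+1=2
cmp $t2, 8  (cmp 2,8)
blt again: taken
$t3=55+10=65
$t3=65<<2=260
$t3=260+3=263
$t2=2+1=3
cmp $t2, 8  (cmp 3,8)
blt again: taken
$t3=263+10=273
$t3=273<<2=1092
$t3=1092+3=1095
$t2=3+1=4
cmp $t2, 8  (cmp 4,8)
blt again: taken
$t3=1095+10=1105
$t3=1105<<2=4420
$t3=4420+3=4423
$t2=4+1=5
cmp $t2, 8  (cmp 5,8)
blt again: taken
$t3=4423+10=4433
$t3=4433<<2=17732
$t3=17732+3=17735
$t2=5+1=6
cmp $t2, 8  (cmp 6,8)
blt again: taken
$t3=17735+10=17745
$t3=17745<<2=70980
$t3=70980+3=70983
$t2=6+1=7
cmp $t2, 8  (cmp 7,8)
blt again: taken
$t3=70983+10=70993
$t3=70993<<2=283972
$t3=283972+3=283975
$t2=7+1=8
cmp $t2, 8  (cmp 8,8)
blt again: not taken
$t3=283975+10=283985
halt.

283985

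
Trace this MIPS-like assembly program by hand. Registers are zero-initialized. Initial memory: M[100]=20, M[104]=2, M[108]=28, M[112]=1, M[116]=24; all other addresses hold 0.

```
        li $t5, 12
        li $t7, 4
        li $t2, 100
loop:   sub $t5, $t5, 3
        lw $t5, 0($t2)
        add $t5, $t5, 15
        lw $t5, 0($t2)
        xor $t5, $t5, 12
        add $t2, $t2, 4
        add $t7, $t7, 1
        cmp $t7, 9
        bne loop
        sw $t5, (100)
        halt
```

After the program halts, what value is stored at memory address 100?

20

li $t5, 12 → $t5=12
li $t7, 4 → $t7=4
li $t2, 100 → $t2=100
sub $t5, $t5, 3 → $t5=12-3=9
lw $t5, 0($t2) → $t5=M[100]=20
add $t5, $t5, 15 → $t5=20+15=35
lw $t5, 0($t2) → $t5=M[100]=20
xor $t5, $t5, 12 → $t5=20^12=24
add $t2, $t2, 4 → $t2=100+4=104
add $t7, $t7, 1 → $t7=4+1=5
cmp $t7, 9  (cmp 5,9)
bne loop: taken
sub $t5, $t5, 3 → $t5=24-3=21
lw $t5, 0($t2) → $t5=M[104]=2
add $t5, $t5, 15 → $t5=2+15=17
lw $t5, 0($t2) → $t5=M[104]=2
xor $t5, $t5, 12 → $t5=2^12=14
add $t2, $t2, 4 → $t2=104+4=108
add $t7, $t7, 1 → $t7=5+1=6
cmp $t7, 9  (cmp 6,9)
bne loop: taken
sub $t5, $t5, 3 → $t5=14-3=11
lw $t5, 0($t2) → $t5=M[108]=28
add $t5, $t5, 15 → $t5=28+15=43
lw $t5, 0($t2) → $t5=M[108]=28
xor $t5, $t5, 12 → $t5=28^12=16
add $t2, $t2, 4 → $t2=108+4=112
add $t7, $t7, 1 → $t7=6+1=7
cmp $t7, 9  (cmp 7,9)
bne loop: taken
sub $t5, $t5, 3 → $t5=16-3=13
lw $t5, 0($t2) → $t5=M[112]=1
add $t5, $t5, 15 → $t5=1+15=16
lw $t5, 0($t2) → $t5=M[112]=1
xor $t5, $t5, 12 → $t5=1^12=13
add $t2, $t2, 4 → $t2=112+4=116
add $t7, $t7, 1 → $t7=7+1=8
cmp $t7, 9  (cmp 8,9)
bne loop: taken
sub $t5, $t5, 3 → $t5=13-3=10
lw $t5, 0($t2) → $t5=M[116]=24
add $t5, $t5, 15 → $t5=24+15=39
lw $t5, 0($t2) → $t5=M[116]=24
xor $t5, $t5, 12 → $t5=24^12=20
add $t2, $t2, 4 → $t2=116+4=120
add $t7, $t7, 1 → $t7=8+1=9
cmp $t7, 9  (cmp 9,9)
bne loop: not taken
sw $t5, (100) → M[100]=20
halt.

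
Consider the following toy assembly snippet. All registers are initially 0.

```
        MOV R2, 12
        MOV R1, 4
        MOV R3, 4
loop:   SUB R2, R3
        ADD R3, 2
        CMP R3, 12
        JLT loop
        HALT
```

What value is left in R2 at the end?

-16

after MOV R2, 12: R2=12
after MOV R1, 4: R1=4
after MOV R3, 4: R3=4
after SUB R2, R3: R2=12-4=8
after ADD R3, 2: R3=4+2=6
CMP R3, 12  (cmp 6,12)
JLT loop: taken
after SUB R2, R3: R2=8-6=2
after ADD R3, 2: R3=6+2=8
CMP R3, 12  (cmp 8,12)
JLT loop: taken
after SUB R2, R3: R2=2-8=-6
after ADD R3, 2: R3=8+2=10
CMP R3, 12  (cmp 10,12)
JLT loop: taken
after SUB R2, R3: R2=(-6)-10=-16
after ADD R3, 2: R3=10+2=12
CMP R3, 12  (cmp 12,12)
JLT loop: not taken
halt.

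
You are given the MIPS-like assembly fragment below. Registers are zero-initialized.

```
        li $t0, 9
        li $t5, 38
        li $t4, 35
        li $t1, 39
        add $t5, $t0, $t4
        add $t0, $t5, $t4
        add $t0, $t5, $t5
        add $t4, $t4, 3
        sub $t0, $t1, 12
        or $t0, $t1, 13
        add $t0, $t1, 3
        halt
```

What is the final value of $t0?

after li $t0, 9: $t0=9
after li $t5, 38: $t5=38
after li $t4, 35: $t4=35
after li $t1, 39: $t1=39
after add $t5, $t0, $t4: $t5=9+35=44
after add $t0, $t5, $t4: $t0=44+35=79
after add $t0, $t5, $t5: $t0=44+44=88
after add $t4, $t4, 3: $t4=35+3=38
after sub $t0, $t1, 12: $t0=39-12=27
after or $t0, $t1, 13: $t0=39|13=47
after add $t0, $t1, 3: $t0=39+3=42
halt.

42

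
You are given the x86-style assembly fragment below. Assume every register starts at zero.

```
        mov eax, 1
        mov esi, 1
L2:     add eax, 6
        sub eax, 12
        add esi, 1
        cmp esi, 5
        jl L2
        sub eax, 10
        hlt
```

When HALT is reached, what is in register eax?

eax=1
esi=1
eax=1+6=7
eax=7-12=-5
esi=1+1=2
cmp esi, 5  (cmp 2,5)
jl L2: taken
eax=(-5)+6=1
eax=1-12=-11
esi=2+1=3
cmp esi, 5  (cmp 3,5)
jl L2: taken
eax=(-11)+6=-5
eax=(-5)-12=-17
esi=3+1=4
cmp esi, 5  (cmp 4,5)
jl L2: taken
eax=(-17)+6=-11
eax=(-11)-12=-23
esi=4+1=5
cmp esi, 5  (cmp 5,5)
jl L2: not taken
eax=(-23)-10=-33
halt.

-33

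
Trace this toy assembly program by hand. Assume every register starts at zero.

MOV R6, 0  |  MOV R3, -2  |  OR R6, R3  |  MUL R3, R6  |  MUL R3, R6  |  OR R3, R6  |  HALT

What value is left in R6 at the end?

-2

MOV R6, 0 → R6=0
MOV R3, -2 → R3=-2
OR R6, R3 → R6=0|(-2)=-2
MUL R3, R6 → R3=(-2)*(-2)=4
MUL R3, R6 → R3=4*(-2)=-8
OR R3, R6 → R3=(-8)|(-2)=-2
halt.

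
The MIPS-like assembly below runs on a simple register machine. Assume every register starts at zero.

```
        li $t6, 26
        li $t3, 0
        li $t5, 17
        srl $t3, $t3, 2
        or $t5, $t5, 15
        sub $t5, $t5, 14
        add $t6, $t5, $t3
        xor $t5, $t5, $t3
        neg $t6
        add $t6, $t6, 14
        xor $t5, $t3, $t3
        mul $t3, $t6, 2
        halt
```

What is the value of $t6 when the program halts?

li $t6, 26 → $t6=26
li $t3, 0 → $t3=0
li $t5, 17 → $t5=17
srl $t3, $t3, 2 → $t3=0>>2=0
or $t5, $t5, 15 → $t5=17|15=31
sub $t5, $t5, 14 → $t5=31-14=17
add $t6, $t5, $t3 → $t6=17+0=17
xor $t5, $t5, $t3 → $t5=17^0=17
neg $t6 → $t6=-(17)=-17
add $t6, $t6, 14 → $t6=(-17)+14=-3
xor $t5, $t3, $t3 → $t5=0^0=0
mul $t3, $t6, 2 → $t3=(-3)*2=-6
halt.

-3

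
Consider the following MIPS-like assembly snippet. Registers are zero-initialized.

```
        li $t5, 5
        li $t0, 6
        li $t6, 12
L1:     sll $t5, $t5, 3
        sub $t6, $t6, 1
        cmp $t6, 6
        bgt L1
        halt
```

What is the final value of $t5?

$t5=5
$t0=6
$t6=12
$t5=5<<3=40
$t6=12-1=11
cmp $t6, 6  (cmp 11,6)
bgt L1: taken
$t5=40<<3=320
$t6=11-1=10
cmp $t6, 6  (cmp 10,6)
bgt L1: taken
$t5=320<<3=2560
$t6=10-1=9
cmp $t6, 6  (cmp 9,6)
bgt L1: taken
$t5=2560<<3=20480
$t6=9-1=8
cmp $t6, 6  (cmp 8,6)
bgt L1: taken
$t5=20480<<3=163840
$t6=8-1=7
cmp $t6, 6  (cmp 7,6)
bgt L1: taken
$t5=163840<<3=1310720
$t6=7-1=6
cmp $t6, 6  (cmp 6,6)
bgt L1: not taken
halt.

1310720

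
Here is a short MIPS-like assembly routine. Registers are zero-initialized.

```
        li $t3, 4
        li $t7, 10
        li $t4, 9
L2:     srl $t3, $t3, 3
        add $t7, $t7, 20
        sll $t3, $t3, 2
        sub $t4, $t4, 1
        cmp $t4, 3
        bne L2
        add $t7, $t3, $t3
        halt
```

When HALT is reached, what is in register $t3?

after li $t3, 4: $t3=4
after li $t7, 10: $t7=10
after li $t4, 9: $t4=9
after srl $t3, $t3, 3: $t3=4>>3=0
after add $t7, $t7, 20: $t7=10+20=30
after sll $t3, $t3, 2: $t3=0<<2=0
after sub $t4, $t4, 1: $t4=9-1=8
cmp $t4, 3  (cmp 8,3)
bne L2: taken
after srl $t3, $t3, 3: $t3=0>>3=0
after add $t7, $t7, 20: $t7=30+20=50
after sll $t3, $t3, 2: $t3=0<<2=0
after sub $t4, $t4, 1: $t4=8-1=7
cmp $t4, 3  (cmp 7,3)
bne L2: taken
after srl $t3, $t3, 3: $t3=0>>3=0
after add $t7, $t7, 20: $t7=50+20=70
after sll $t3, $t3, 2: $t3=0<<2=0
after sub $t4, $t4, 1: $t4=7-1=6
cmp $t4, 3  (cmp 6,3)
bne L2: taken
after srl $t3, $t3, 3: $t3=0>>3=0
after add $t7, $t7, 20: $t7=70+20=90
after sll $t3, $t3, 2: $t3=0<<2=0
after sub $t4, $t4, 1: $t4=6-1=5
cmp $t4, 3  (cmp 5,3)
bne L2: taken
after srl $t3, $t3, 3: $t3=0>>3=0
after add $t7, $t7, 20: $t7=90+20=110
after sll $t3, $t3, 2: $t3=0<<2=0
after sub $t4, $t4, 1: $t4=5-1=4
cmp $t4, 3  (cmp 4,3)
bne L2: taken
after srl $t3, $t3, 3: $t3=0>>3=0
after add $t7, $t7, 20: $t7=110+20=130
after sll $t3, $t3, 2: $t3=0<<2=0
after sub $t4, $t4, 1: $t4=4-1=3
cmp $t4, 3  (cmp 3,3)
bne L2: not taken
after add $t7, $t3, $t3: $t7=0+0=0
halt.

0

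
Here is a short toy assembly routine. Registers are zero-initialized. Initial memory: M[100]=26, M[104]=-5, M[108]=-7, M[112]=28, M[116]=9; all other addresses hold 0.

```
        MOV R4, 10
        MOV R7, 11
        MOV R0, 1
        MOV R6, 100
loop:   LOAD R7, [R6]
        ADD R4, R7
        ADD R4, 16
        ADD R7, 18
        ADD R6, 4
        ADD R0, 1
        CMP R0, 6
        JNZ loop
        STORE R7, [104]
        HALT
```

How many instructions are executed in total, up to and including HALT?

after MOV R4, 10: R4=10
after MOV R7, 11: R7=11
after MOV R0, 1: R0=1
after MOV R6, 100: R6=100
after LOAD R7, [R6]: R7=M[100]=26
after ADD R4, R7: R4=10+26=36
after ADD R4, 16: R4=36+16=52
after ADD R7, 18: R7=26+18=44
after ADD R6, 4: R6=100+4=104
after ADD R0, 1: R0=1+1=2
CMP R0, 6  (cmp 2,6)
JNZ loop: taken
after LOAD R7, [R6]: R7=M[104]=-5
after ADD R4, R7: R4=52+(-5)=47
after ADD R4, 16: R4=47+16=63
after ADD R7, 18: R7=(-5)+18=13
after ADD R6, 4: R6=104+4=108
after ADD R0, 1: R0=2+1=3
CMP R0, 6  (cmp 3,6)
JNZ loop: taken
after LOAD R7, [R6]: R7=M[108]=-7
after ADD R4, R7: R4=63+(-7)=56
after ADD R4, 16: R4=56+16=72
after ADD R7, 18: R7=(-7)+18=11
after ADD R6, 4: R6=108+4=112
after ADD R0, 1: R0=3+1=4
CMP R0, 6  (cmp 4,6)
JNZ loop: taken
after LOAD R7, [R6]: R7=M[112]=28
after ADD R4, R7: R4=72+28=100
after ADD R4, 16: R4=100+16=116
after ADD R7, 18: R7=28+18=46
after ADD R6, 4: R6=112+4=116
after ADD R0, 1: R0=4+1=5
CMP R0, 6  (cmp 5,6)
JNZ loop: taken
after LOAD R7, [R6]: R7=M[116]=9
after ADD R4, R7: R4=116+9=125
after ADD R4, 16: R4=125+16=141
after ADD R7, 18: R7=9+18=27
after ADD R6, 4: R6=116+4=120
after ADD R0, 1: R0=5+1=6
CMP R0, 6  (cmp 6,6)
JNZ loop: not taken
STORE R7, [104] → M[104]=27
halt.
Total executed instructions: 46.

46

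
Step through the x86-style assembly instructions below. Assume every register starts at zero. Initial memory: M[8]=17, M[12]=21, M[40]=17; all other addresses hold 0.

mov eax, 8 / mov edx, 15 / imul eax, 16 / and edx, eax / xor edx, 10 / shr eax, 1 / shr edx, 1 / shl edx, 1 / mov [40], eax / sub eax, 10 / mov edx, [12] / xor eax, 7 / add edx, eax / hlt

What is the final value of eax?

49

eax=8
edx=15
eax=8*16=128
edx=15&128=0
edx=0^10=10
eax=128>>1=64
edx=10>>1=5
edx=5<<1=10
mov [40], eax → M[40]=64
eax=64-10=54
edx=M[12]=21
eax=54^7=49
edx=21+49=70
halt.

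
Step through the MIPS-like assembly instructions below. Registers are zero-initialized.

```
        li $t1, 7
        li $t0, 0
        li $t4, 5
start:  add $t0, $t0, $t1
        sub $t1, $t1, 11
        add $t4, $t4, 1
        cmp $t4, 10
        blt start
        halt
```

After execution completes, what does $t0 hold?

-75

$t1=7
$t0=0
$t4=5
$t0=0+7=7
$t1=7-11=-4
$t4=5+1=6
cmp $t4, 10  (cmp 6,10)
blt start: taken
$t0=7+(-4)=3
$t1=(-4)-11=-15
$t4=6+1=7
cmp $t4, 10  (cmp 7,10)
blt start: taken
$t0=3+(-15)=-12
$t1=(-15)-11=-26
$t4=7+1=8
cmp $t4, 10  (cmp 8,10)
blt start: taken
$t0=(-12)+(-26)=-38
$t1=(-26)-11=-37
$t4=8+1=9
cmp $t4, 10  (cmp 9,10)
blt start: taken
$t0=(-38)+(-37)=-75
$t1=(-37)-11=-48
$t4=9+1=10
cmp $t4, 10  (cmp 10,10)
blt start: not taken
halt.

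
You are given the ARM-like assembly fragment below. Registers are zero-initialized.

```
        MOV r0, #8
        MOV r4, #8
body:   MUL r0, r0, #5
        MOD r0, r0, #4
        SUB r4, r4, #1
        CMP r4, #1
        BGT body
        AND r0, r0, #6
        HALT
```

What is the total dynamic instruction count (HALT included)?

39

r0=8
r4=8
r0=8*5=40
r0=40%4=0
r4=8-1=7
CMP r4, #1  (cmp 7,1)
BGT body: taken
r0=0*5=0
r0=0%4=0
r4=7-1=6
CMP r4, #1  (cmp 6,1)
BGT body: taken
r0=0*5=0
r0=0%4=0
r4=6-1=5
CMP r4, #1  (cmp 5,1)
BGT body: taken
r0=0*5=0
r0=0%4=0
r4=5-1=4
CMP r4, #1  (cmp 4,1)
BGT body: taken
r0=0*5=0
r0=0%4=0
r4=4-1=3
CMP r4, #1  (cmp 3,1)
BGT body: taken
r0=0*5=0
r0=0%4=0
r4=3-1=2
CMP r4, #1  (cmp 2,1)
BGT body: taken
r0=0*5=0
r0=0%4=0
r4=2-1=1
CMP r4, #1  (cmp 1,1)
BGT body: not taken
r0=0&6=0
halt.
Total executed instructions: 39.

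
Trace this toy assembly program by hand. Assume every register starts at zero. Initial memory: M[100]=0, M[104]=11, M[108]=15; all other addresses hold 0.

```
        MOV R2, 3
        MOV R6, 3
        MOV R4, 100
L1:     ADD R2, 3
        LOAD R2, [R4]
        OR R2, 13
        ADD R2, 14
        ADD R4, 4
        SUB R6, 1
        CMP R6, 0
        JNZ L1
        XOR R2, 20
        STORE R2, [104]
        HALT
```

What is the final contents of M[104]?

9

R2=3
R6=3
R4=100
R2=3+3=6
R2=M[100]=0
R2=0|13=13
R2=13+14=27
R4=100+4=104
R6=3-1=2
CMP R6, 0  (cmp 2,0)
JNZ L1: taken
R2=27+3=30
R2=M[104]=11
R2=11|13=15
R2=15+14=29
R4=104+4=108
R6=2-1=1
CMP R6, 0  (cmp 1,0)
JNZ L1: taken
R2=29+3=32
R2=M[108]=15
R2=15|13=15
R2=15+14=29
R4=108+4=112
R6=1-1=0
CMP R6, 0  (cmp 0,0)
JNZ L1: not taken
R2=29^20=9
STORE R2, [104] → M[104]=9
halt.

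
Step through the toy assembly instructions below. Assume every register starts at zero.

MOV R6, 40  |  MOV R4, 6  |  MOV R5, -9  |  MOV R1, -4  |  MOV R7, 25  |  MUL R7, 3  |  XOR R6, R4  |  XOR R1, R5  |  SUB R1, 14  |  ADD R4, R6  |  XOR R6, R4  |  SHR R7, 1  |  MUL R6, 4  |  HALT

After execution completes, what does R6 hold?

MOV R6, 40 → R6=40
MOV R4, 6 → R4=6
MOV R5, -9 → R5=-9
MOV R1, -4 → R1=-4
MOV R7, 25 → R7=25
MUL R7, 3 → R7=25*3=75
XOR R6, R4 → R6=40^6=46
XOR R1, R5 → R1=(-4)^(-9)=11
SUB R1, 14 → R1=11-14=-3
ADD R4, R6 → R4=6+46=52
XOR R6, R4 → R6=46^52=26
SHR R7, 1 → R7=75>>1=37
MUL R6, 4 → R6=26*4=104
halt.

104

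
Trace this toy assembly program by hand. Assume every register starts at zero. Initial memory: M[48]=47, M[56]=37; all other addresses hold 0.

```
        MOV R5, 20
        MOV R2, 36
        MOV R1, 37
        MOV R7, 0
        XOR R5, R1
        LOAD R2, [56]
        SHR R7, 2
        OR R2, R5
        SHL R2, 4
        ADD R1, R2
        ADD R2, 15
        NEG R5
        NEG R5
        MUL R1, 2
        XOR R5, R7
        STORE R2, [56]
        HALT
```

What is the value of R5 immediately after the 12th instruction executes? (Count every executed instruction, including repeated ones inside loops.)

-49

after MOV R5, 20: R5=20
after MOV R2, 36: R2=36
after MOV R1, 37: R1=37
after MOV R7, 0: R7=0
after XOR R5, R1: R5=20^37=49
after LOAD R2, [56]: R2=M[56]=37
after SHR R7, 2: R7=0>>2=0
after OR R2, R5: R2=37|49=53
after SHL R2, 4: R2=53<<4=848
after ADD R1, R2: R1=37+848=885
after ADD R2, 15: R2=848+15=863
after NEG R5: R5=-(49)=-49
After step 12: R5 = -49.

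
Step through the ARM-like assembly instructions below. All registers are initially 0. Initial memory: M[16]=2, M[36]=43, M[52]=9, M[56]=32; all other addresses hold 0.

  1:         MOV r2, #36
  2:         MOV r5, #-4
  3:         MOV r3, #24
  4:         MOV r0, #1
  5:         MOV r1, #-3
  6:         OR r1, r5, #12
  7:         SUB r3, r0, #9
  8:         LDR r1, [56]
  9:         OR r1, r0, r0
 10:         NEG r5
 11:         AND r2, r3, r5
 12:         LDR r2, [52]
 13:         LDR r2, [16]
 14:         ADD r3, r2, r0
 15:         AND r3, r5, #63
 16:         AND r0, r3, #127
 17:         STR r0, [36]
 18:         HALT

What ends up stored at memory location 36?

after MOV r2, #36: r2=36
after MOV r5, #-4: r5=-4
after MOV r3, #24: r3=24
after MOV r0, #1: r0=1
after MOV r1, #-3: r1=-3
after OR r1, r5, #12: r1=(-4)|12=-4
after SUB r3, r0, #9: r3=1-9=-8
after LDR r1, [56]: r1=M[56]=32
after OR r1, r0, r0: r1=1|1=1
after NEG r5: r5=-(-4)=4
after AND r2, r3, r5: r2=(-8)&4=0
after LDR r2, [52]: r2=M[52]=9
after LDR r2, [16]: r2=M[16]=2
after ADD r3, r2, r0: r3=2+1=3
after AND r3, r5, #63: r3=4&63=4
after AND r0, r3, #127: r0=4&127=4
STR r0, [36] → M[36]=4
halt.

4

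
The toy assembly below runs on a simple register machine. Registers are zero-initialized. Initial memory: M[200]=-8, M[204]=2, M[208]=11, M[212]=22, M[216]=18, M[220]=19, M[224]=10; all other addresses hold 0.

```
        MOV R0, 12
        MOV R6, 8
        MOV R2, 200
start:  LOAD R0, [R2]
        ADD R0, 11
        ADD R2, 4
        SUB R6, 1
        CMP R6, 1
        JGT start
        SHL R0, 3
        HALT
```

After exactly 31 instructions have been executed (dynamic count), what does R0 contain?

29

after MOV R0, 12: R0=12
after MOV R6, 8: R6=8
after MOV R2, 200: R2=200
after LOAD R0, [R2]: R0=M[200]=-8
after ADD R0, 11: R0=(-8)+11=3
after ADD R2, 4: R2=200+4=204
after SUB R6, 1: R6=8-1=7
CMP R6, 1  (cmp 7,1)
JGT start: taken
after LOAD R0, [R2]: R0=M[204]=2
after ADD R0, 11: R0=2+11=13
after ADD R2, 4: R2=204+4=208
after SUB R6, 1: R6=7-1=6
CMP R6, 1  (cmp 6,1)
JGT start: taken
after LOAD R0, [R2]: R0=M[208]=11
after ADD R0, 11: R0=11+11=22
after ADD R2, 4: R2=208+4=212
after SUB R6, 1: R6=6-1=5
CMP R6, 1  (cmp 5,1)
JGT start: taken
after LOAD R0, [R2]: R0=M[212]=22
after ADD R0, 11: R0=22+11=33
after ADD R2, 4: R2=212+4=216
after SUB R6, 1: R6=5-1=4
CMP R6, 1  (cmp 4,1)
JGT start: taken
after LOAD R0, [R2]: R0=M[216]=18
after ADD R0, 11: R0=18+11=29
after ADD R2, 4: R2=216+4=220
after SUB R6, 1: R6=4-1=3
After step 31: R0 = 29.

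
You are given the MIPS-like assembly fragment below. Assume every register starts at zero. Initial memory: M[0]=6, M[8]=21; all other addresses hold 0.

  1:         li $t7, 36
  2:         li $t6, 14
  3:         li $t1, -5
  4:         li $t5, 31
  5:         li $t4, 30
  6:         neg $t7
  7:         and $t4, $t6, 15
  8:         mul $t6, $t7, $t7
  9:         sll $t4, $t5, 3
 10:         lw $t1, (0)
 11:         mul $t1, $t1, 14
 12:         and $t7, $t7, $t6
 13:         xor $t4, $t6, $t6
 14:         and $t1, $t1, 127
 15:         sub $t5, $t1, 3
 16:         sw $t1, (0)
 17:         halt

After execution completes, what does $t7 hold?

li $t7, 36 → $t7=36
li $t6, 14 → $t6=14
li $t1, -5 → $t1=-5
li $t5, 31 → $t5=31
li $t4, 30 → $t4=30
neg $t7 → $t7=-(36)=-36
and $t4, $t6, 15 → $t4=14&15=14
mul $t6, $t7, $t7 → $t6=(-36)*(-36)=1296
sll $t4, $t5, 3 → $t4=31<<3=248
lw $t1, (0) → $t1=M[0]=6
mul $t1, $t1, 14 → $t1=6*14=84
and $t7, $t7, $t6 → $t7=(-36)&1296=1296
xor $t4, $t6, $t6 → $t4=1296^1296=0
and $t1, $t1, 127 → $t1=84&127=84
sub $t5, $t1, 3 → $t5=84-3=81
sw $t1, (0) → M[0]=84
halt.

1296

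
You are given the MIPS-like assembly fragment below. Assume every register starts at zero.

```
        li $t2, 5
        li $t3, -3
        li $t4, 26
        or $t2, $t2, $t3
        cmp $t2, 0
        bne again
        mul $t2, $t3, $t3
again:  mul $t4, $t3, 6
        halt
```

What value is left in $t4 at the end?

li $t2, 5 → $t2=5
li $t3, -3 → $t3=-3
li $t4, 26 → $t4=26
or $t2, $t2, $t3 → $t2=5|(-3)=-3
cmp $t2, 0  (cmp -3,0)
bne again: taken
mul $t4, $t3, 6 → $t4=(-3)*6=-18
halt.

-18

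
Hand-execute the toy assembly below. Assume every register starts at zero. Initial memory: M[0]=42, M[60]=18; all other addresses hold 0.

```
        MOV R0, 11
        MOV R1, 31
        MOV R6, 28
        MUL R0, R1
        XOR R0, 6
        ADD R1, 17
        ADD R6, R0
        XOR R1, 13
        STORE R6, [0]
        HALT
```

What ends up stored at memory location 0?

367

MOV R0, 11 → R0=11
MOV R1, 31 → R1=31
MOV R6, 28 → R6=28
MUL R0, R1 → R0=11*31=341
XOR R0, 6 → R0=341^6=339
ADD R1, 17 → R1=31+17=48
ADD R6, R0 → R6=28+339=367
XOR R1, 13 → R1=48^13=61
STORE R6, [0] → M[0]=367
halt.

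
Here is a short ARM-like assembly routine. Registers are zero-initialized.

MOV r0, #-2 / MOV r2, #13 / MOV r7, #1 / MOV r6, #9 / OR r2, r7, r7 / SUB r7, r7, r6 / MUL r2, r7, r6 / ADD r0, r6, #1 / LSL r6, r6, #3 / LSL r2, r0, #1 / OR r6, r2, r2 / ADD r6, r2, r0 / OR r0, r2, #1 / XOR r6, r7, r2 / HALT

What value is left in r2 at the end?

r0=-2
r2=13
r7=1
r6=9
r2=1|1=1
r7=1-9=-8
r2=(-8)*9=-72
r0=9+1=10
r6=9<<3=72
r2=10<<1=20
r6=20|20=20
r6=20+10=30
r0=20|1=21
r6=(-8)^20=-20
halt.

20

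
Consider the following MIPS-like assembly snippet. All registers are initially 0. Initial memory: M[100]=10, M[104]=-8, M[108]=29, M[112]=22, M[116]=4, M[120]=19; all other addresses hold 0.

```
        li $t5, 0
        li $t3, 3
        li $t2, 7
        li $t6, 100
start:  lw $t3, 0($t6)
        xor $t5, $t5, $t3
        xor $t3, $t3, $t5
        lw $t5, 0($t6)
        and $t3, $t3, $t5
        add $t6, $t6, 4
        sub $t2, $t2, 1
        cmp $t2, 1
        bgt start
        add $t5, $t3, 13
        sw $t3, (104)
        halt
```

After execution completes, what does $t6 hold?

124

li $t5, 0 → $t5=0
li $t3, 3 → $t3=3
li $t2, 7 → $t2=7
li $t6, 100 → $t6=100
lw $t3, 0($t6) → $t3=M[100]=10
xor $t5, $t5, $t3 → $t5=0^10=10
xor $t3, $t3, $t5 → $t3=10^10=0
lw $t5, 0($t6) → $t5=M[100]=10
and $t3, $t3, $t5 → $t3=0&10=0
add $t6, $t6, 4 → $t6=100+4=104
sub $t2, $t2, 1 → $t2=7-1=6
cmp $t2, 1  (cmp 6,1)
bgt start: taken
lw $t3, 0($t6) → $t3=M[104]=-8
xor $t5, $t5, $t3 → $t5=10^(-8)=-14
xor $t3, $t3, $t5 → $t3=(-8)^(-14)=10
lw $t5, 0($t6) → $t5=M[104]=-8
and $t3, $t3, $t5 → $t3=10&(-8)=8
add $t6, $t6, 4 → $t6=104+4=108
sub $t2, $t2, 1 → $t2=6-1=5
cmp $t2, 1  (cmp 5,1)
bgt start: taken
lw $t3, 0($t6) → $t3=M[108]=29
xor $t5, $t5, $t3 → $t5=(-8)^29=-27
xor $t3, $t3, $t5 → $t3=29^(-27)=-8
lw $t5, 0($t6) → $t5=M[108]=29
and $t3, $t3, $t5 → $t3=(-8)&29=24
add $t6, $t6, 4 → $t6=108+4=112
sub $t2, $t2, 1 → $t2=5-1=4
cmp $t2, 1  (cmp 4,1)
bgt start: taken
lw $t3, 0($t6) → $t3=M[112]=22
xor $t5, $t5, $t3 → $t5=29^22=11
xor $t3, $t3, $t5 → $t3=22^11=29
lw $t5, 0($t6) → $t5=M[112]=22
and $t3, $t3, $t5 → $t3=29&22=20
add $t6, $t6, 4 → $t6=112+4=116
sub $t2, $t2, 1 → $t2=4-1=3
cmp $t2, 1  (cmp 3,1)
bgt start: taken
lw $t3, 0($t6) → $t3=M[116]=4
xor $t5, $t5, $t3 → $t5=22^4=18
xor $t3, $t3, $t5 → $t3=4^18=22
lw $t5, 0($t6) → $t5=M[116]=4
and $t3, $t3, $t5 → $t3=22&4=4
add $t6, $t6, 4 → $t6=116+4=120
sub $t2, $t2, 1 → $t2=3-1=2
cmp $t2, 1  (cmp 2,1)
bgt start: taken
lw $t3, 0($t6) → $t3=M[120]=19
xor $t5, $t5, $t3 → $t5=4^19=23
xor $t3, $t3, $t5 → $t3=19^23=4
lw $t5, 0($t6) → $t5=M[120]=19
and $t3, $t3, $t5 → $t3=4&19=0
add $t6, $t6, 4 → $t6=120+4=124
sub $t2, $t2, 1 → $t2=2-1=1
cmp $t2, 1  (cmp 1,1)
bgt start: not taken
add $t5, $t3, 13 → $t5=0+13=13
sw $t3, (104) → M[104]=0
halt.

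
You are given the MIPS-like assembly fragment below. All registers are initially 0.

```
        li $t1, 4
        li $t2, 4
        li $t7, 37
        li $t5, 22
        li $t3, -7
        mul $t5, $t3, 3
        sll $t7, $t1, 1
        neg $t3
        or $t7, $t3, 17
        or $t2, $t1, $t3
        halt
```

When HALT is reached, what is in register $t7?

23

after li $t1, 4: $t1=4
after li $t2, 4: $t2=4
after li $t7, 37: $t7=37
after li $t5, 22: $t5=22
after li $t3, -7: $t3=-7
after mul $t5, $t3, 3: $t5=(-7)*3=-21
after sll $t7, $t1, 1: $t7=4<<1=8
after neg $t3: $t3=-(-7)=7
after or $t7, $t3, 17: $t7=7|17=23
after or $t2, $t1, $t3: $t2=4|7=7
halt.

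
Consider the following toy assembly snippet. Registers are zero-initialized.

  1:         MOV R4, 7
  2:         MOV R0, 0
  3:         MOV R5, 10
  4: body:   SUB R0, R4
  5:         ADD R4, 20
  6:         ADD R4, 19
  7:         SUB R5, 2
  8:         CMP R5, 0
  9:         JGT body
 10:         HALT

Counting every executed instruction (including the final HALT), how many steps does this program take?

34

MOV R4, 7 → R4=7
MOV R0, 0 → R0=0
MOV R5, 10 → R5=10
SUB R0, R4 → R0=0-7=-7
ADD R4, 20 → R4=7+20=27
ADD R4, 19 → R4=27+19=46
SUB R5, 2 → R5=10-2=8
CMP R5, 0  (cmp 8,0)
JGT body: taken
SUB R0, R4 → R0=(-7)-46=-53
ADD R4, 20 → R4=46+20=66
ADD R4, 19 → R4=66+19=85
SUB R5, 2 → R5=8-2=6
CMP R5, 0  (cmp 6,0)
JGT body: taken
SUB R0, R4 → R0=(-53)-85=-138
ADD R4, 20 → R4=85+20=105
ADD R4, 19 → R4=105+19=124
SUB R5, 2 → R5=6-2=4
CMP R5, 0  (cmp 4,0)
JGT body: taken
SUB R0, R4 → R0=(-138)-124=-262
ADD R4, 20 → R4=124+20=144
ADD R4, 19 → R4=144+19=163
SUB R5, 2 → R5=4-2=2
CMP R5, 0  (cmp 2,0)
JGT body: taken
SUB R0, R4 → R0=(-262)-163=-425
ADD R4, 20 → R4=163+20=183
ADD R4, 19 → R4=183+19=202
SUB R5, 2 → R5=2-2=0
CMP R5, 0  (cmp 0,0)
JGT body: not taken
halt.
Total executed instructions: 34.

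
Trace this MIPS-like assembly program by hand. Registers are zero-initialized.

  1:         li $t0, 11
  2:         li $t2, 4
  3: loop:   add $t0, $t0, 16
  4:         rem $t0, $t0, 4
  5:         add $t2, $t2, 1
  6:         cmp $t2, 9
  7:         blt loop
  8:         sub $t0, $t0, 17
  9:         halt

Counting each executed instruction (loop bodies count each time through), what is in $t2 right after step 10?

li $t0, 11 → $t0=11
li $t2, 4 → $t2=4
add $t0, $t0, 16 → $t0=11+16=27
rem $t0, $t0, 4 → $t0=27%4=3
add $t2, $t2, 1 → $t2=4+1=5
cmp $t2, 9  (cmp 5,9)
blt loop: taken
add $t0, $t0, 16 → $t0=3+16=19
rem $t0, $t0, 4 → $t0=19%4=3
add $t2, $t2, 1 → $t2=5+1=6
After step 10: $t2 = 6.

6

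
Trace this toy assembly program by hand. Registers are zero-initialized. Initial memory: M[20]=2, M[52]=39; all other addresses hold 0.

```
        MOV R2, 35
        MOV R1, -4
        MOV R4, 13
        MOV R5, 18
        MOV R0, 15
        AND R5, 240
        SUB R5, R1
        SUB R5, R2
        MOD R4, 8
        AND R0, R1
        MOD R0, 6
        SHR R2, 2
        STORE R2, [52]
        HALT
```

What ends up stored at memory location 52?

8

R2=35
R1=-4
R4=13
R5=18
R0=15
R5=18&240=16
R5=16-(-4)=20
R5=20-35=-15
R4=13%8=5
R0=15&(-4)=12
R0=12%6=0
R2=35>>2=8
STORE R2, [52] → M[52]=8
halt.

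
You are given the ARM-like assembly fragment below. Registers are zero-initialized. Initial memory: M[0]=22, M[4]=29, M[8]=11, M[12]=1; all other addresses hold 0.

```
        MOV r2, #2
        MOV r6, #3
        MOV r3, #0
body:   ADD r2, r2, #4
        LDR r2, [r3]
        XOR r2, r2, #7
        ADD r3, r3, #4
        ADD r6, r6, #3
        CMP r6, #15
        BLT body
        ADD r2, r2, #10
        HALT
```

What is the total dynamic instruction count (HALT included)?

after MOV r2, #2: r2=2
after MOV r6, #3: r6=3
after MOV r3, #0: r3=0
after ADD r2, r2, #4: r2=2+4=6
after LDR r2, [r3]: r2=M[0]=22
after XOR r2, r2, #7: r2=22^7=17
after ADD r3, r3, #4: r3=0+4=4
after ADD r6, r6, #3: r6=3+3=6
CMP r6, #15  (cmp 6,15)
BLT body: taken
after ADD r2, r2, #4: r2=17+4=21
after LDR r2, [r3]: r2=M[4]=29
after XOR r2, r2, #7: r2=29^7=26
after ADD r3, r3, #4: r3=4+4=8
after ADD r6, r6, #3: r6=6+3=9
CMP r6, #15  (cmp 9,15)
BLT body: taken
after ADD r2, r2, #4: r2=26+4=30
after LDR r2, [r3]: r2=M[8]=11
after XOR r2, r2, #7: r2=11^7=12
after ADD r3, r3, #4: r3=8+4=12
after ADD r6, r6, #3: r6=9+3=12
CMP r6, #15  (cmp 12,15)
BLT body: taken
after ADD r2, r2, #4: r2=12+4=16
after LDR r2, [r3]: r2=M[12]=1
after XOR r2, r2, #7: r2=1^7=6
after ADD r3, r3, #4: r3=12+4=16
after ADD r6, r6, #3: r6=12+3=15
CMP r6, #15  (cmp 15,15)
BLT body: not taken
after ADD r2, r2, #10: r2=6+10=16
halt.
Total executed instructions: 33.

33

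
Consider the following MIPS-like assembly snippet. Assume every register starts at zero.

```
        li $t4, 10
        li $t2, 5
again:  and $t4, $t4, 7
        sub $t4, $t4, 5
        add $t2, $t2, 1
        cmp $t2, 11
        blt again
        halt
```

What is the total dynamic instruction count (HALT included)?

after li $t4, 10: $t4=10
after li $t2, 5: $t2=5
after and $t4, $t4, 7: $t4=10&7=2
after sub $t4, $t4, 5: $t4=2-5=-3
after add $t2, $t2, 1: $t2=5+1=6
cmp $t2, 11  (cmp 6,11)
blt again: taken
after and $t4, $t4, 7: $t4=(-3)&7=5
after sub $t4, $t4, 5: $t4=5-5=0
after add $t2, $t2, 1: $t2=6+1=7
cmp $t2, 11  (cmp 7,11)
blt again: taken
after and $t4, $t4, 7: $t4=0&7=0
after sub $t4, $t4, 5: $t4=0-5=-5
after add $t2, $t2, 1: $t2=7+1=8
cmp $t2, 11  (cmp 8,11)
blt again: taken
after and $t4, $t4, 7: $t4=(-5)&7=3
after sub $t4, $t4, 5: $t4=3-5=-2
after add $t2, $t2, 1: $t2=8+1=9
cmp $t2, 11  (cmp 9,11)
blt again: taken
after and $t4, $t4, 7: $t4=(-2)&7=6
after sub $t4, $t4, 5: $t4=6-5=1
after add $t2, $t2, 1: $t2=9+1=10
cmp $t2, 11  (cmp 10,11)
blt again: taken
after and $t4, $t4, 7: $t4=1&7=1
after sub $t4, $t4, 5: $t4=1-5=-4
after add $t2, $t2, 1: $t2=10+1=11
cmp $t2, 11  (cmp 11,11)
blt again: not taken
halt.
Total executed instructions: 33.

33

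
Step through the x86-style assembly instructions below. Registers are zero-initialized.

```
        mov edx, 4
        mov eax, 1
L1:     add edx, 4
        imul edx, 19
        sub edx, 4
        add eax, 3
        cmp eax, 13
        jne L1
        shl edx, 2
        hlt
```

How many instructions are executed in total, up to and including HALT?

mov edx, 4 → edx=4
mov eax, 1 → eax=1
add edx, 4 → edx=4+4=8
imul edx, 19 → edx=8*19=152
sub edx, 4 → edx=152-4=148
add eax, 3 → eax=1+3=4
cmp eax, 13  (cmp 4,13)
jne L1: taken
add edx, 4 → edx=148+4=152
imul edx, 19 → edx=152*19=2888
sub edx, 4 → edx=2888-4=2884
add eax, 3 → eax=4+3=7
cmp eax, 13  (cmp 7,13)
jne L1: taken
add edx, 4 → edx=2884+4=2888
imul edx, 19 → edx=2888*19=54872
sub edx, 4 → edx=54872-4=54868
add eax, 3 → eax=7+3=10
cmp eax, 13  (cmp 10,13)
jne L1: taken
add edx, 4 → edx=54868+4=54872
imul edx, 19 → edx=54872*19=1042568
sub edx, 4 → edx=1042568-4=1042564
add eax, 3 → eax=10+3=13
cmp eax, 13  (cmp 13,13)
jne L1: not taken
shl edx, 2 → edx=1042564<<2=4170256
halt.
Total executed instructions: 28.

28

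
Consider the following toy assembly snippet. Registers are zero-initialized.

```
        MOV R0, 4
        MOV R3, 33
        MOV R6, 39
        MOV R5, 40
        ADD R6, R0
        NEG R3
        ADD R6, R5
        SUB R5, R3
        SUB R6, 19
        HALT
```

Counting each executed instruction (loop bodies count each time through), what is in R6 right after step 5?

43

R0=4
R3=33
R6=39
R5=40
R6=39+4=43
After step 5: R6 = 43.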